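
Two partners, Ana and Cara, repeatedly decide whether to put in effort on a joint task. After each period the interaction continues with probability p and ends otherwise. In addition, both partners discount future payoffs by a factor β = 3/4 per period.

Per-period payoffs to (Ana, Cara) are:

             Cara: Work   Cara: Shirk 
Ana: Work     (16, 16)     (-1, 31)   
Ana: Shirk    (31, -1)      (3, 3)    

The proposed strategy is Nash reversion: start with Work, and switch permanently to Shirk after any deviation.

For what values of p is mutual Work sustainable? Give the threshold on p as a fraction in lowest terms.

With continuation probability p and discount β, the effective per-period discount factor is βp.
Grim-trigger IC: βp ≥ (31−16)/(31−3) = 15/28.
So p ≥ (15/28)/(3/4) = 5/7.

5/7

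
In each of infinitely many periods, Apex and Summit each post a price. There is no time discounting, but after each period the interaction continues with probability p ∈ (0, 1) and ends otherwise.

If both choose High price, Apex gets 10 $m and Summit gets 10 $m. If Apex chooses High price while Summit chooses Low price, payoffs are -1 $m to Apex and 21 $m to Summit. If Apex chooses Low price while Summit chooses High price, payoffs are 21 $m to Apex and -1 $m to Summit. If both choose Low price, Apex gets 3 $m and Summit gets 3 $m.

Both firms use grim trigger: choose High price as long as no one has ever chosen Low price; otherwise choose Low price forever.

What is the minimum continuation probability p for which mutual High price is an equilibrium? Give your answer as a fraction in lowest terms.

11/18

Expected cooperation value is 10 + p·10 + p²·10 + … = 10/(1−p); deviation gives 21 + p·3/(1−p).
10 ≥ 21(1−p) + 3p ⇒ 18p ≥ 11 ⇒ p ≥ 11/18.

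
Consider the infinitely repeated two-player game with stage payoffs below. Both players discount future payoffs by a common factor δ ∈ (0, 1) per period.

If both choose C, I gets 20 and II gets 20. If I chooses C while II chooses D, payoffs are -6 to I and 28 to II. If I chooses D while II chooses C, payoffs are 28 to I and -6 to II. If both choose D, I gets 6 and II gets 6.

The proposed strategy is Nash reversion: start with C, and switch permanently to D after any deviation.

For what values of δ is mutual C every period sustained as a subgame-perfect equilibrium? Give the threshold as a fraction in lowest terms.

20/(1−δ) ≥ 28 + 6δ/(1−δ)
20 ≥ 28 − 22δ
δ ≥ 8/22 = 4/11.

4/11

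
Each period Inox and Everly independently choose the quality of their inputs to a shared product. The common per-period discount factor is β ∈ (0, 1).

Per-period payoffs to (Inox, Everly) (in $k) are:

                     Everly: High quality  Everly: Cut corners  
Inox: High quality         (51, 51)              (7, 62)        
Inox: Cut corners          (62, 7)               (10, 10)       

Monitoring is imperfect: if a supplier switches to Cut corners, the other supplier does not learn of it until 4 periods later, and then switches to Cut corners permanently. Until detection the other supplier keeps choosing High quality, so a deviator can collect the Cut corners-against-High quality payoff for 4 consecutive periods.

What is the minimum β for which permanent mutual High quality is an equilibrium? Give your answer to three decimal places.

0.678

The best deviation is to choose Cut corners for all 4 undetected periods, earning 62 each, then 10 forever once detected.
Deviation value: 62(1−β^4)/(1−β) + 10β^4/(1−β); cooperation value: 51/(1−β).
IC: 51 ≥ 62(1−β^4) + 10β^4 = 62 − 52β^4.
So β^4 ≥ 11/52, giving β ≥ (11/52)^(1/4) ≈ 0.678.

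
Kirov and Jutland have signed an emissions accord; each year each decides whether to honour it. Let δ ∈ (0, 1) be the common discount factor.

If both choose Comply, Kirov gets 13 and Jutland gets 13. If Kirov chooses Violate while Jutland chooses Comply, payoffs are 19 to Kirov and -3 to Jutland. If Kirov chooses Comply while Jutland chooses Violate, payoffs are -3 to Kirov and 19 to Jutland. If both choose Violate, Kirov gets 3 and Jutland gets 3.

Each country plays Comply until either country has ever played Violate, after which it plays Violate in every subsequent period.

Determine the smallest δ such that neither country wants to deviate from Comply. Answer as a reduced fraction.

Under grim trigger the critical discount factor is (T−C)/(T−P) with T = 19, C = 13, P = 3.
δ* = (19−13)/(19−3) = 6/16 = 3/8.

3/8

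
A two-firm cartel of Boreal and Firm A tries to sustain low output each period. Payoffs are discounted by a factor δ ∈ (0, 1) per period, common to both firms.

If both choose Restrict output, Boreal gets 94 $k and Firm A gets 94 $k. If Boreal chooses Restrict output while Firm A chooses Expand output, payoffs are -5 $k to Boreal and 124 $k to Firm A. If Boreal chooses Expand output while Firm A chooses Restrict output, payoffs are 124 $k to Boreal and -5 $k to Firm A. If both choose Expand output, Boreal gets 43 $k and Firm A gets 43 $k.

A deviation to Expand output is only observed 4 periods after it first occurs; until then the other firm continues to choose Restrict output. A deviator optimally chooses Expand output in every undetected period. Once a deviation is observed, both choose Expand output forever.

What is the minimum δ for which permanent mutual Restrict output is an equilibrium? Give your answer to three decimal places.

Deviating for the 4 undetected periods gains 124−94 = 30 per period over cooperation, then loses 94−43 = 51 per period forever once punishment starts.
Gain: 30(1 + δ + … + δ^3); loss: 51·δ^4/(1−δ).
No profitable deviation ⇔ 30(1−δ^4) ≤ 51·δ^4, i.e. δ^4 ≥ 30/(30+51) = 10/27.
Hence δ ≥ (10/27)^(1/4) ≈ 0.780.

0.780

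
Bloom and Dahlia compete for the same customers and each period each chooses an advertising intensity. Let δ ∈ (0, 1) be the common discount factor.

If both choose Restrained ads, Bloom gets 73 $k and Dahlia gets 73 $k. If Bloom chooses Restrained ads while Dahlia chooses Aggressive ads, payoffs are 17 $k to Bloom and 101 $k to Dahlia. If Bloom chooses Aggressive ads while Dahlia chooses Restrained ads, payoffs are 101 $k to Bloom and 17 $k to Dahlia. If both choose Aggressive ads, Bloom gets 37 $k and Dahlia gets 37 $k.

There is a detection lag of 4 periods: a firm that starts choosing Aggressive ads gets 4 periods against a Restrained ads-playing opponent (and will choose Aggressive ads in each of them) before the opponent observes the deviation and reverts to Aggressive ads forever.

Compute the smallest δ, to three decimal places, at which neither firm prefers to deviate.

A deviator earns 101 for 4 periods, then 37 forever; cooperating earns 73 forever. Multiplying the IC by (1−δ):
73 ≥ 101(1−δ^4) + 37δ^4, so 64·δ^4 ≥ 28 and δ^4 ≥ 7/16.
δ ≥ (7/16)^(1/4) ≈ 0.813.

0.813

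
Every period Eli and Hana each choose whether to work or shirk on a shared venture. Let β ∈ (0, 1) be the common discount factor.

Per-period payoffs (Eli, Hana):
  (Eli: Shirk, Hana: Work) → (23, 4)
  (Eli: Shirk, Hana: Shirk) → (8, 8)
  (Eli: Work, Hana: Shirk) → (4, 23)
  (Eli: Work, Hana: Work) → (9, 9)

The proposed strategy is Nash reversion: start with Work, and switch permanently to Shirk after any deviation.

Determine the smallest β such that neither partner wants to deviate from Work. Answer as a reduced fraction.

9/(1−β) ≥ 23 + 8β/(1−β)
9 ≥ 23 − 15β
β ≥ 14/15.

14/15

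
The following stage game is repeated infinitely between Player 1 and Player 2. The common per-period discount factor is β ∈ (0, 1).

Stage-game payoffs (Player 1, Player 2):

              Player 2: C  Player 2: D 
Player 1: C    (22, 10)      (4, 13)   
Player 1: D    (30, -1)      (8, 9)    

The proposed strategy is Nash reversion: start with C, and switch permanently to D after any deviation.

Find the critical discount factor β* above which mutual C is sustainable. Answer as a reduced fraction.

3/4

Player 1's threshold: (30−22)/(30−8) = 4/11.
Player 2's threshold: (13−10)/(13−9) = 3/4.
4/11 < 3/4, so Player 2 binds and β* = 3/4.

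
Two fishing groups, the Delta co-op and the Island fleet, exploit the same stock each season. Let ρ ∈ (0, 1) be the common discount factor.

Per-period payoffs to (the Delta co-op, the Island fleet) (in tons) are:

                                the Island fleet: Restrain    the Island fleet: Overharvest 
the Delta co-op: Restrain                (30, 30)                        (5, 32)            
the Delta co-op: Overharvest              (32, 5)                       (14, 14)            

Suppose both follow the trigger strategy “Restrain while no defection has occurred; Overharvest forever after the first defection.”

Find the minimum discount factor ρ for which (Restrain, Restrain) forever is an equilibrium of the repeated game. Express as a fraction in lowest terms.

1/9

30/(1−ρ) ≥ 32 + 14ρ/(1−ρ)
30 ≥ 32 − 18ρ
ρ ≥ 2/18 = 1/9.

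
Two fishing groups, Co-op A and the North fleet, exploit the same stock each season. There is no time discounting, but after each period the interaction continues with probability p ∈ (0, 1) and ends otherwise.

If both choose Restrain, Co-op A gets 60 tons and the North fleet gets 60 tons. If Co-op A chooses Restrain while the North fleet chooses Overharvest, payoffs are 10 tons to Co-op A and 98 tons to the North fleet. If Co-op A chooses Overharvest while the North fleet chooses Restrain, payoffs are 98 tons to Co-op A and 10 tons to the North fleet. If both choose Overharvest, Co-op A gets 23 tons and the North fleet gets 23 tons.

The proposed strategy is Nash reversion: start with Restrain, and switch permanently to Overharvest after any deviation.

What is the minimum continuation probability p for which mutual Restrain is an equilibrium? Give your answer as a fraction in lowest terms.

38/75

Expected cooperation value is 60 + p·60 + p²·60 + … = 60/(1−p); deviation gives 98 + p·23/(1−p).
60 ≥ 98(1−p) + 23p ⇒ 75p ≥ 38 ⇒ p ≥ 38/75.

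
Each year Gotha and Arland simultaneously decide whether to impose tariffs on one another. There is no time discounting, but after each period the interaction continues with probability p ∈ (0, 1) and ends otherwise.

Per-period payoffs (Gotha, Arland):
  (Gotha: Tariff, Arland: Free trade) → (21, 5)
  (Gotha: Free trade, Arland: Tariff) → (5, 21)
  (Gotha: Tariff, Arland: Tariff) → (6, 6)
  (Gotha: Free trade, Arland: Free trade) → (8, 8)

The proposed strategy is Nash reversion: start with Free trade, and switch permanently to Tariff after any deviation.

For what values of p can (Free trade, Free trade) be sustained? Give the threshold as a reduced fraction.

13/15

Expected cooperation value is 8 + p·8 + p²·8 + … = 8/(1−p); deviation gives 21 + p·6/(1−p).
8 ≥ 21(1−p) + 6p ⇒ 15p ≥ 13 ⇒ p ≥ 13/15.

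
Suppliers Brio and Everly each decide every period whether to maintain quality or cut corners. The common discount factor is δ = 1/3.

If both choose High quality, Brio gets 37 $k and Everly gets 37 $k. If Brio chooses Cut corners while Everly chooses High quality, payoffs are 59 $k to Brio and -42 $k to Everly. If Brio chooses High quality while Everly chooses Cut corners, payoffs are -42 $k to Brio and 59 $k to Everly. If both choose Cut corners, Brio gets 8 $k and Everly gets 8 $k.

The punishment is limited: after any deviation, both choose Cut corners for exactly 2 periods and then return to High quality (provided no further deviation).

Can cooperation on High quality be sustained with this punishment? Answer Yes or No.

IC: δ+…+δ^2 ≥ (59−37)/(37−8) = 22/29.
At δ = 1/3: partial sum = 0.4444 < 0.7586. Cooperation not sustainable.

No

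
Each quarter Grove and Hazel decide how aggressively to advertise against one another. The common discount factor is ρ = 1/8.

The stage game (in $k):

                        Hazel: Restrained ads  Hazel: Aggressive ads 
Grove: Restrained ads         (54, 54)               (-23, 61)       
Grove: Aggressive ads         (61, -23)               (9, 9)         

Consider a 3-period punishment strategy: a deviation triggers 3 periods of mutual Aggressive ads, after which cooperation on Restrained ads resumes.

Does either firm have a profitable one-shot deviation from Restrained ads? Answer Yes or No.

Yes

IC: ρ+…+ρ^3 ≥ (61−54)/(54−9) = 7/45.
At ρ = 1/8: partial sum = 0.1426 < 0.1556. Cooperation not sustainable.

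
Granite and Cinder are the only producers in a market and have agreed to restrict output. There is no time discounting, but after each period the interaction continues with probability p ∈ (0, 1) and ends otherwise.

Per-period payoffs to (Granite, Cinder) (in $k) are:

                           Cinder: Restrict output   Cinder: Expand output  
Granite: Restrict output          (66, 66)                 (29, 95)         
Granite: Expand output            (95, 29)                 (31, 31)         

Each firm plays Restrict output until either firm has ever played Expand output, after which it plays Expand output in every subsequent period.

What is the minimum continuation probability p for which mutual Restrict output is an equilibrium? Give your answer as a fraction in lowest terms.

29/64

With no time discounting, the continuation probability p plays the role of the discount factor.
Grim-trigger IC: 66/(1−p) ≥ 95 + 31p/(1−p) ⇒ p ≥ (95−66)/(95−31) = 29/64.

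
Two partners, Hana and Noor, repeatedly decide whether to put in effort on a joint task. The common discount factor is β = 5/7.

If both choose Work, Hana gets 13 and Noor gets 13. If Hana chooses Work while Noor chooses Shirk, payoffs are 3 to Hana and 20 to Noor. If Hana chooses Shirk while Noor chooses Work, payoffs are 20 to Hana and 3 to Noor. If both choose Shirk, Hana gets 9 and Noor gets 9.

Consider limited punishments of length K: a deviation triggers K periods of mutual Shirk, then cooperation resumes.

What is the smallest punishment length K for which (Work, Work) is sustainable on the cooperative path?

Need Σ_{k=1}^{K} β^k ≥ (20−13)/(13−9) = 1.7500 at β = 5/7.
At K = 3 the sum is 1.5889 < 1.7500; at K = 4 it is 1.8492 ≥ 1.7500.
So the minimum punishment length is K = 4.

4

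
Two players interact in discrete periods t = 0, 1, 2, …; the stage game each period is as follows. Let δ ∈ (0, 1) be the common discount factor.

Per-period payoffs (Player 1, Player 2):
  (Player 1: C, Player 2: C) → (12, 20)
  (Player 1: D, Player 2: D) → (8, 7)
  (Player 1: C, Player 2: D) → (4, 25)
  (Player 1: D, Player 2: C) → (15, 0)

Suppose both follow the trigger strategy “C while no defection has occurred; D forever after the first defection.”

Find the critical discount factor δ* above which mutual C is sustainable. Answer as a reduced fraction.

3/7

For Player 1: deviation gain 15−12 = 3, per-period punishment loss 12−8 = 4. IC gives δ ≥ 3/7.
For Player 2: gain 5, loss 13 per period, so δ ≥ 5/18.
The tighter constraint is Player 1's, so cooperation needs δ ≥ 3/7.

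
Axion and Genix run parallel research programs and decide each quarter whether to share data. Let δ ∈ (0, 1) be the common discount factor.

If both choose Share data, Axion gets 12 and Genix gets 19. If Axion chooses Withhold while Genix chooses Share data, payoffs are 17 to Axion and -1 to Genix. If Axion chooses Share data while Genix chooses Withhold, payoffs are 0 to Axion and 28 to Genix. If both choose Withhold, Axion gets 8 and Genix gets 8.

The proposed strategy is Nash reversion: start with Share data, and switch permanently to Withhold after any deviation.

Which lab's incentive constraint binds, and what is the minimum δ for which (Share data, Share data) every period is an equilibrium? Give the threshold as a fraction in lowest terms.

Axion; δ ≥ 5/9

Axion's threshold: (17−12)/(17−8) = 5/9.
Genix's threshold: (28−19)/(28−8) = 9/20.
5/9 > 9/20, so Axion binds and δ* = 5/9.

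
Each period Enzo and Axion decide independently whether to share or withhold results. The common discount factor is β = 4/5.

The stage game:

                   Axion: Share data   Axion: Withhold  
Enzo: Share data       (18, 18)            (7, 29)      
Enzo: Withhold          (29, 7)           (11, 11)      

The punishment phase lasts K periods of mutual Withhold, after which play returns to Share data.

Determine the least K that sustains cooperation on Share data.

3

IC: β(1−β^K)/(1−β) ≥ (29−18)/(18−11) = 11/7.
With β = 4/5: need 1 − β^K ≥ 11/7·(1−4/5)/(4/5), i.e. β^K ≤ 0.6071.
Since (4/5)^2 = 0.6400 and (4/5)^3 = 0.5120, the smallest such K is 3.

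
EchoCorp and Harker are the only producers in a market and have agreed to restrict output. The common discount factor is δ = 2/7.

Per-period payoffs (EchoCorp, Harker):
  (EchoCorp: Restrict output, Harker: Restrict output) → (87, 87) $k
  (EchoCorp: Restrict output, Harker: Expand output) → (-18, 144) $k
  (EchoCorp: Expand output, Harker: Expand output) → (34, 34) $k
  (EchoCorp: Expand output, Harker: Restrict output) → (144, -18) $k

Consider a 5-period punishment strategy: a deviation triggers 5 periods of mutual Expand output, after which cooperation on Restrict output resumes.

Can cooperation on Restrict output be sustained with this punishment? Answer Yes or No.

IC: δ+…+δ^5 ≥ (144−87)/(87−34) = 57/53.
At δ = 2/7: partial sum = 0.3992 < 1.0755. Cooperation not sustainable.

No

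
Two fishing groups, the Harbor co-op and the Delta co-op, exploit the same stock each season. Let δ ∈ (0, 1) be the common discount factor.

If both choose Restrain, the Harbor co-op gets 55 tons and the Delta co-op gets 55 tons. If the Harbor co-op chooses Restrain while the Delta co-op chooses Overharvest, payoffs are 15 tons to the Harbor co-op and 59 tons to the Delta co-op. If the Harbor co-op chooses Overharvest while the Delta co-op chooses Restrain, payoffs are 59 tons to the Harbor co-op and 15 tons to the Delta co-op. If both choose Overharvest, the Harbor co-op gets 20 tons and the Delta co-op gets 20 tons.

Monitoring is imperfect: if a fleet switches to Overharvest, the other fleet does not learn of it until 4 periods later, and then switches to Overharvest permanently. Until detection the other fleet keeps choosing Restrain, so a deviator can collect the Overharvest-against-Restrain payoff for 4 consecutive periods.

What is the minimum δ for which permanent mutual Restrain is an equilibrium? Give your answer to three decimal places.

0.566

The best deviation is to choose Overharvest for all 4 undetected periods, earning 59 each, then 20 forever once detected.
Deviation value: 59(1−δ^4)/(1−δ) + 20δ^4/(1−δ); cooperation value: 55/(1−δ).
IC: 55 ≥ 59(1−δ^4) + 20δ^4 = 59 − 39δ^4.
So δ^4 ≥ 4/39, giving δ ≥ (4/39)^(1/4) ≈ 0.566.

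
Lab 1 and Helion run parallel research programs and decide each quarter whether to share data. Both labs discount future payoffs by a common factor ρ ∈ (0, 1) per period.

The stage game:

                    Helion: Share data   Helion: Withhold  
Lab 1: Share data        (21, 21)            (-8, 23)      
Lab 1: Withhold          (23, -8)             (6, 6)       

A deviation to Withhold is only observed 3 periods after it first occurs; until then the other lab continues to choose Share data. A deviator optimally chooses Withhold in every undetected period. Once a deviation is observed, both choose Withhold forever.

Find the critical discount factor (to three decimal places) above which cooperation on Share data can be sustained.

0.490

A deviator earns 23 for 3 periods, then 6 forever; cooperating earns 21 forever. Multiplying the IC by (1−ρ):
21 ≥ 23(1−ρ^3) + 6ρ^3, so 17·ρ^3 ≥ 2 and ρ^3 ≥ 2/17.
ρ ≥ (2/17)^(1/3) ≈ 0.490.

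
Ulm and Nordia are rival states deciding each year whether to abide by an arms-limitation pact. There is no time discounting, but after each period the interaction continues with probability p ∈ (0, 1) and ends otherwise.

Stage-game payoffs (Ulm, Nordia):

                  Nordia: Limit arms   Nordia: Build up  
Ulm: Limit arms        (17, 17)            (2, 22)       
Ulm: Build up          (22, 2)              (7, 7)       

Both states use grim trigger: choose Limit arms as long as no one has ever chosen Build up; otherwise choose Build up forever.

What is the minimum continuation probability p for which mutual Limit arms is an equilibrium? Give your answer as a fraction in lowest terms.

1/3

Expected cooperation value is 17 + p·17 + p²·17 + … = 17/(1−p); deviation gives 22 + p·7/(1−p).
17 ≥ 22(1−p) + 7p ⇒ 15p ≥ 5 ⇒ p ≥ 5/15 = 1/3.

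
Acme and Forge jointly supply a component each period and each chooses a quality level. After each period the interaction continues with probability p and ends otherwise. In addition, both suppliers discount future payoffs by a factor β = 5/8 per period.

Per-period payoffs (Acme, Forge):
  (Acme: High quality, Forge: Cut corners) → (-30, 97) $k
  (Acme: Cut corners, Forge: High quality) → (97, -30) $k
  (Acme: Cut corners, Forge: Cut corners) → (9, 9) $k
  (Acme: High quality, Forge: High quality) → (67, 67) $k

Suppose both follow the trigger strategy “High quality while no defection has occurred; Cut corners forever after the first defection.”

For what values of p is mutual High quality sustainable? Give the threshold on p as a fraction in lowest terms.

6/11

With continuation probability p and discount β, the effective per-period discount factor is βp.
Grim-trigger IC: βp ≥ (97−67)/(97−9) = 15/44.
So p ≥ (15/44)/(5/8) = 6/11.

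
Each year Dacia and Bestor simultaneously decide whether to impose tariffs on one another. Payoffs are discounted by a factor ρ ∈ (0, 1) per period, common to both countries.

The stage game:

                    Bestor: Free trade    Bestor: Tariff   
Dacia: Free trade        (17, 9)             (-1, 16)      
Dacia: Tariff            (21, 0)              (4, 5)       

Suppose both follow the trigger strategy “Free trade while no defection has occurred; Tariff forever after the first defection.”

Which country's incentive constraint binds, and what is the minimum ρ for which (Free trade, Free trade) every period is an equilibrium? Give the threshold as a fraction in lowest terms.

Dacia: cooperation gives 17 each period; deviation gives 21 once then 4 forever.
  17/(1−ρ) ≥ 21 + 4ρ/(1−ρ) ⇒ ρ ≥ 4/17.
Bestor: cooperation gives 9 each period; deviation gives 16 once then 5 forever.
  ρ ≥ 7/11.
Both must hold, so the binding constraint is Bestor's: ρ ≥ 7/11.

Bestor; ρ ≥ 7/11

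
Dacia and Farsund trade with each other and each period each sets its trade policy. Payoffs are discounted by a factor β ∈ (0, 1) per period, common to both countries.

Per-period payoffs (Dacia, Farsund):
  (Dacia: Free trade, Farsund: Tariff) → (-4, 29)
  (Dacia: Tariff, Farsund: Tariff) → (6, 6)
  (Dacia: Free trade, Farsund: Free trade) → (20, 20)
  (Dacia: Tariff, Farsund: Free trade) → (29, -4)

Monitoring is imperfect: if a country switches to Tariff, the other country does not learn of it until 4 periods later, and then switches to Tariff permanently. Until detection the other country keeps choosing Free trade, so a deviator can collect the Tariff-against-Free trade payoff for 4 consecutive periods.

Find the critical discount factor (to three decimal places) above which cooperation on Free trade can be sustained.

A deviator earns 29 for 4 periods, then 6 forever; cooperating earns 20 forever. Multiplying the IC by (1−β):
20 ≥ 29(1−β^4) + 6β^4, so 23·β^4 ≥ 9 and β^4 ≥ 9/23.
β ≥ (9/23)^(1/4) ≈ 0.791.

0.791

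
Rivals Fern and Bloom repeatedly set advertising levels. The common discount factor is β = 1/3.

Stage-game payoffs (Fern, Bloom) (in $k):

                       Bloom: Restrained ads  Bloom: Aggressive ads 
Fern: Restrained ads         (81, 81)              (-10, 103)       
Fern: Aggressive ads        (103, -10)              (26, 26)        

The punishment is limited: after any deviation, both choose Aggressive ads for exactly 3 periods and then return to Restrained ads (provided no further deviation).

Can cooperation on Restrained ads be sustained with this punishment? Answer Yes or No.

IC: β+…+β^3 ≥ (103−81)/(81−26) = 2/5.
At β = 1/3: partial sum = 0.4815 ≥ 0.4000. Cooperation sustainable.

Yes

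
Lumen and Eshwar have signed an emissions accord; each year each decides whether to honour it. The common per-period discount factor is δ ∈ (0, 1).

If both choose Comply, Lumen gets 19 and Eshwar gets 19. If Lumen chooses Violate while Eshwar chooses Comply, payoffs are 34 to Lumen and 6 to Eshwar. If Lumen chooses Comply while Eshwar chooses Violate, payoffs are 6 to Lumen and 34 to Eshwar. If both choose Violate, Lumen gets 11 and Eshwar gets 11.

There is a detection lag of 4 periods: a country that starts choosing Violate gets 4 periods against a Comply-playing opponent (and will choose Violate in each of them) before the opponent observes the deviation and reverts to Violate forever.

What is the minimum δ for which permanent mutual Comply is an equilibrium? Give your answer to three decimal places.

A deviator earns 34 for 4 periods, then 11 forever; cooperating earns 19 forever. Multiplying the IC by (1−δ):
19 ≥ 34(1−δ^4) + 11δ^4, so 23·δ^4 ≥ 15 and δ^4 ≥ 15/23.
δ ≥ (15/23)^(1/4) ≈ 0.899.

0.899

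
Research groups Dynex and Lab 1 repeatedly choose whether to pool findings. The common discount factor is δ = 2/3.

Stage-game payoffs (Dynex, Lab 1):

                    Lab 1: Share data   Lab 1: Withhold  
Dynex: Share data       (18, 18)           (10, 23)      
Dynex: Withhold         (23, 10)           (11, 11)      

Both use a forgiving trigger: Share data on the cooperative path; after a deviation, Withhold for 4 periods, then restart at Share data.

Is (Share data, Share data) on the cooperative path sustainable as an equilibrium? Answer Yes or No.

Yes

Comparing payoff streams over the 5 periods until play realigns: cooperate → 18(1+δ+…+δ^4); deviate → 23 + 11(δ+…+δ^4).
Cooperation is sustained iff (18−11)(δ+…+δ^4) ≥ 23−18.
δ+…+δ^4 = 2/3·(1−(2/3)^4)/(1−2/3) = 1.6049, and (23−18)/(18−11) = 0.7143.
1.6049 ≥ 0.7143, so cooperation is sustainable.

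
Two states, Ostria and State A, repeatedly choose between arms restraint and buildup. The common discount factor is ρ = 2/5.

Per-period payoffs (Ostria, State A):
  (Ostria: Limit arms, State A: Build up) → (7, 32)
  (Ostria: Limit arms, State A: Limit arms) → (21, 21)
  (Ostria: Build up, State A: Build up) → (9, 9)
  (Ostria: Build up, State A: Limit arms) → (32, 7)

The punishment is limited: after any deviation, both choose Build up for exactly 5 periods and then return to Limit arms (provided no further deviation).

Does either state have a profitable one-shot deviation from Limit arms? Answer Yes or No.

Yes

A one-shot deviation gives 32 now, then 9 for 5 periods, then back to 21.
Gain from deviating: (32−21) today; loss: (21−9) in each of the next 5 periods.
No-deviation condition: (21−9)(ρ+…+ρ^5) ≥ 32−21, i.e. ρ+…+ρ^5 ≥ 11/12.
At ρ = 2/5: ρ+…+ρ^5 = 0.6598 < 0.9167.
So cooperation is not sustainable.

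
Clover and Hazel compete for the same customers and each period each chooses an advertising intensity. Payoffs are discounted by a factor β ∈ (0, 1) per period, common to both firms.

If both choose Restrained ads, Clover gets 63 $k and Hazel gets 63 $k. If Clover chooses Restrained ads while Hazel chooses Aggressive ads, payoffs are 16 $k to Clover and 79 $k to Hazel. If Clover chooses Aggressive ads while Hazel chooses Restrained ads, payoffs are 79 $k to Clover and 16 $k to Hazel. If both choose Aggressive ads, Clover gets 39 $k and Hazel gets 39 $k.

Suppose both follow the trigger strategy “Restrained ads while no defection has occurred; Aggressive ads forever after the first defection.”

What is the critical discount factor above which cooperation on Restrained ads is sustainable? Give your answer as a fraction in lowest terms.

One-period gain from deviating is 79 − 63 = 16. The loss is 63 − 39 = 24 in every subsequent period, with present value 24·β/(1−β).
Deviation is unprofitable when 24·β/(1−β) ≥ 16, i.e. β/(1−β) ≥ 2/3.
Equivalently β ≥ 16/(16+24) = 2/5.

2/5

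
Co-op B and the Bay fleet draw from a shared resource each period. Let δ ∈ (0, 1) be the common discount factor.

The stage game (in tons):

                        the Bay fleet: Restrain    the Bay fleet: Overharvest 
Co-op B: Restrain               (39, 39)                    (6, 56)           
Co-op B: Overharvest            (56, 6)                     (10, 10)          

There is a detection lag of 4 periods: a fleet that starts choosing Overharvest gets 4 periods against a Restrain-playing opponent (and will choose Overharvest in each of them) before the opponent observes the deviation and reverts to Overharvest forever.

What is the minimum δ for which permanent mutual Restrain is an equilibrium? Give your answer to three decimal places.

0.780

Deviating for the 4 undetected periods gains 56−39 = 17 per period over cooperation, then loses 39−10 = 29 per period forever once punishment starts.
Gain: 17(1 + δ + … + δ^3); loss: 29·δ^4/(1−δ).
No profitable deviation ⇔ 17(1−δ^4) ≤ 29·δ^4, i.e. δ^4 ≥ 17/(17+29) = 17/46.
Hence δ ≥ (17/46)^(1/4) ≈ 0.780.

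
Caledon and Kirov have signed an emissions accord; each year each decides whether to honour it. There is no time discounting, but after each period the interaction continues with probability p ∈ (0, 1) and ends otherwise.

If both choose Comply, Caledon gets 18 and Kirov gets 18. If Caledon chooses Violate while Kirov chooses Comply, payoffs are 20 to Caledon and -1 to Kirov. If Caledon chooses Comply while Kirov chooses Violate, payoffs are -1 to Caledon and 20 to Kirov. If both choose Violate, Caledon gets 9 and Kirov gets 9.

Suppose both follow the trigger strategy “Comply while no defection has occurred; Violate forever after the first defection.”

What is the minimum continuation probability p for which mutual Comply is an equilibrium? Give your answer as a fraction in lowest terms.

Expected cooperation value is 18 + p·18 + p²·18 + … = 18/(1−p); deviation gives 20 + p·9/(1−p).
18 ≥ 20(1−p) + 9p ⇒ 11p ≥ 2 ⇒ p ≥ 2/11.

2/11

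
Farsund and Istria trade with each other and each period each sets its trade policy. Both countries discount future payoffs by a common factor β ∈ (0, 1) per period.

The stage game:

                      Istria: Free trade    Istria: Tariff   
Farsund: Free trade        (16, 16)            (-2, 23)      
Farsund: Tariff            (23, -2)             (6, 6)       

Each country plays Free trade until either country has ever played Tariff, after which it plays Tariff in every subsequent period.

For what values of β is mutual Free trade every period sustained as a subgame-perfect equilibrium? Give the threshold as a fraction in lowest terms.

7/17

Cooperation forever yields 16 each period: 16/(1−β).
Deviating yields 23 once, then 6 forever: 23 + 6β/(1−β).
No profitable deviation requires 16/(1−β) ≥ 23 + 6β/(1−β).
Multiplying by (1−β): 16 ≥ 23(1−β) + 6β = 23 − 17β.
So 17β ≥ 7, i.e. β ≥ 7/17.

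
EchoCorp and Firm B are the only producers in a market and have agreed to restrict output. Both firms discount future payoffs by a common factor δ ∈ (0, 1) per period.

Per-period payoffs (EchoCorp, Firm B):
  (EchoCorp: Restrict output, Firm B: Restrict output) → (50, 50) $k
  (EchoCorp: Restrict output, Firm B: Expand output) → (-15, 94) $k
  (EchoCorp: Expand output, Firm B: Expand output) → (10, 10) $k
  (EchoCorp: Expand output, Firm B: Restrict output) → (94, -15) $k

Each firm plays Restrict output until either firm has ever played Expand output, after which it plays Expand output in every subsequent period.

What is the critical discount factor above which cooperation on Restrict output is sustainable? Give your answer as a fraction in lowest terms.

11/21

Cooperation forever yields 50 each period: 50/(1−δ).
Deviating yields 94 once, then 10 forever: 94 + 10δ/(1−δ).
No profitable deviation requires 50/(1−δ) ≥ 94 + 10δ/(1−δ).
Multiplying by (1−δ): 50 ≥ 94(1−δ) + 10δ = 94 − 84δ.
So 84δ ≥ 44, i.e. δ ≥ 44/84 = 11/21.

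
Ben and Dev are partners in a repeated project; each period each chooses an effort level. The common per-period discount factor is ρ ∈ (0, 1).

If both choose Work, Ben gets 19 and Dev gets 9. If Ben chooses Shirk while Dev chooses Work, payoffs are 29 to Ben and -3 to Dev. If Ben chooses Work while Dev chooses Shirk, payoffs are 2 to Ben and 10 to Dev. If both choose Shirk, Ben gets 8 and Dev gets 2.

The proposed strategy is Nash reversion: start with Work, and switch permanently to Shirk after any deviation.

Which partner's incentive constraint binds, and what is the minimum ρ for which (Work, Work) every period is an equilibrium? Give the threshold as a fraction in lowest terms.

Ben; ρ ≥ 10/21

For Ben: deviation gain 29−19 = 10, per-period punishment loss 19−8 = 11. IC gives ρ ≥ 10/21.
For Dev: gain 1, loss 7 per period, so ρ ≥ 1/8.
The tighter constraint is Ben's, so cooperation needs ρ ≥ 10/21.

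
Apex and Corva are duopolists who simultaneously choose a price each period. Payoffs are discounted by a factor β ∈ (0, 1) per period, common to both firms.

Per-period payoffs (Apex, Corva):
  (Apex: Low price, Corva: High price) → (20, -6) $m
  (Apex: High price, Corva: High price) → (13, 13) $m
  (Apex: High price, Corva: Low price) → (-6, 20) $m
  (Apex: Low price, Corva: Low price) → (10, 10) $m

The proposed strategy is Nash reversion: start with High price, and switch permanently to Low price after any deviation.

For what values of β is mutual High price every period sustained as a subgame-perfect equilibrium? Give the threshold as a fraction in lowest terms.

7/10

Cooperation forever yields 13 each period: 13/(1−β).
Deviating yields 20 once, then 10 forever: 20 + 10β/(1−β).
No profitable deviation requires 13/(1−β) ≥ 20 + 10β/(1−β).
Multiplying by (1−β): 13 ≥ 20(1−β) + 10β = 20 − 10β.
So 10β ≥ 7, i.e. β ≥ 7/10.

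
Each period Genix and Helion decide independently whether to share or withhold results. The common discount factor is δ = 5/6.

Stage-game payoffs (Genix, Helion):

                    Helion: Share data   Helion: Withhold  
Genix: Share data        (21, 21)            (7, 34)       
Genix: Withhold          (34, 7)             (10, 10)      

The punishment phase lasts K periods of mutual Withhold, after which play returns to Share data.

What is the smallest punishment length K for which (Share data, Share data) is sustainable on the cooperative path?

No profitable deviation requires (21−10)(δ+…+δ^K) ≥ 34−21, i.e. δ+…+δ^K ≥ 13/11 ≈ 1.1818.
With δ = 5/6, the partial sums are K=1: 0.8333, K=2: 1.5278.
K = 2 is the first length at which the sum reaches 1.1818.

2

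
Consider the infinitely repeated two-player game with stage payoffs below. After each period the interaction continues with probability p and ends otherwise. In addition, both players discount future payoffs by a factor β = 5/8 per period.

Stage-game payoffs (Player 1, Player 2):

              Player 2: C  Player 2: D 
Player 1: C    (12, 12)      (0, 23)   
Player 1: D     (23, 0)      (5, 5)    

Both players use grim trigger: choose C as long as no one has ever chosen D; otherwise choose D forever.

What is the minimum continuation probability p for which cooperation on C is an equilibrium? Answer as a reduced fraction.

44/45

Expected continuation weight on next period's payoff is β·p = 5/8·p, which plays the role of the discount factor.
Cooperation requires 5/8·p ≥ (23−12)/(23−5) = 11/18, hence p ≥ 44/45.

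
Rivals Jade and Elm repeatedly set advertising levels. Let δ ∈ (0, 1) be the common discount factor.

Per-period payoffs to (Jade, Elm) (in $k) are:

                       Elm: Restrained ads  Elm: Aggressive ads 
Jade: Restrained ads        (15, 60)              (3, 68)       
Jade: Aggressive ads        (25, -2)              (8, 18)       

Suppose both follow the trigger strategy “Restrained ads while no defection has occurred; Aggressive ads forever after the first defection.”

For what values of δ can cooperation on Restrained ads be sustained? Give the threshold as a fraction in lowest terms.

For Jade: deviation gain 25−15 = 10, per-period punishment loss 15−8 = 7. IC gives δ ≥ 10/17.
For Elm: gain 8, loss 42 per period, so δ ≥ 8/50 = 4/25.
The tighter constraint is Jade's, so cooperation needs δ ≥ 10/17.

10/17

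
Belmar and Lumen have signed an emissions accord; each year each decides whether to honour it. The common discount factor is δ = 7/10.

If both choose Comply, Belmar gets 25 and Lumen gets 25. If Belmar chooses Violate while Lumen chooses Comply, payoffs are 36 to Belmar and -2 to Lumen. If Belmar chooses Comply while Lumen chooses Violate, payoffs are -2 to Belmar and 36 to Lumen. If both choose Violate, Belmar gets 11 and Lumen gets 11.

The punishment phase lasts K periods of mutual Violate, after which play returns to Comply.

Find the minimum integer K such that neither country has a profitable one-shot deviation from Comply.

No profitable deviation requires (25−11)(δ+…+δ^K) ≥ 36−25, i.e. δ+…+δ^K ≥ 11/14 ≈ 0.7857.
With δ = 7/10, the partial sums are K=1: 0.7000, K=2: 1.1900.
K = 2 is the first length at which the sum reaches 0.7857.

2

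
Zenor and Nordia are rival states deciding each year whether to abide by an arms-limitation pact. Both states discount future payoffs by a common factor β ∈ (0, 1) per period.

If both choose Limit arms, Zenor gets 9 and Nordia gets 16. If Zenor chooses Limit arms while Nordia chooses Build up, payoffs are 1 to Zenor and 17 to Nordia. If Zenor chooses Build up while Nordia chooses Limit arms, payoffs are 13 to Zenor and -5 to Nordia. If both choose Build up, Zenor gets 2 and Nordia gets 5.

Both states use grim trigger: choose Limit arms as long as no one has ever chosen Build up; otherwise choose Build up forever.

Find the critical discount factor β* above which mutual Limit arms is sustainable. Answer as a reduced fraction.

4/11

Zenor: cooperation gives 9 each period; deviation gives 13 once then 2 forever.
  9/(1−β) ≥ 13 + 2β/(1−β) ⇒ β ≥ 4/11.
Nordia: cooperation gives 16 each period; deviation gives 17 once then 5 forever.
  β ≥ 1/12.
Both must hold, so the binding constraint is Zenor's: β ≥ 4/11.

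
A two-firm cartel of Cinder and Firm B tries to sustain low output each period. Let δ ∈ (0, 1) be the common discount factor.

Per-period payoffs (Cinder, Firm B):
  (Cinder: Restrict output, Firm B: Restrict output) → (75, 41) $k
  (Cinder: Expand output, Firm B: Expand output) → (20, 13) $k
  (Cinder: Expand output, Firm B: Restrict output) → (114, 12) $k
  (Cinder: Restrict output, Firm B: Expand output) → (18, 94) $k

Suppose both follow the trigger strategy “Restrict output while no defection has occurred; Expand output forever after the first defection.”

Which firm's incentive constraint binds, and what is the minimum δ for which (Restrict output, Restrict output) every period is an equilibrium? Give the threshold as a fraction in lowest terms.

Firm B; δ ≥ 53/81

Cinder's threshold: (114−75)/(114−20) = 39/94.
Firm B's threshold: (94−41)/(94−13) = 53/81.
39/94 < 53/81, so Firm B binds and δ* = 53/81.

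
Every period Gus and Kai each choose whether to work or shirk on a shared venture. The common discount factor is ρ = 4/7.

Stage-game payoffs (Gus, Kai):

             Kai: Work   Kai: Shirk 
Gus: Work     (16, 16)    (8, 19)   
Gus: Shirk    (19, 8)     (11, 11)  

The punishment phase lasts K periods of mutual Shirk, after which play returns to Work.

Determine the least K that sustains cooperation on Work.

2

No profitable deviation requires (16−11)(ρ+…+ρ^K) ≥ 19−16, i.e. ρ+…+ρ^K ≥ 3/5 ≈ 0.6000.
With ρ = 4/7, the partial sums are K=1: 0.5714, K=2: 0.8980.
K = 2 is the first length at which the sum reaches 0.6000.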